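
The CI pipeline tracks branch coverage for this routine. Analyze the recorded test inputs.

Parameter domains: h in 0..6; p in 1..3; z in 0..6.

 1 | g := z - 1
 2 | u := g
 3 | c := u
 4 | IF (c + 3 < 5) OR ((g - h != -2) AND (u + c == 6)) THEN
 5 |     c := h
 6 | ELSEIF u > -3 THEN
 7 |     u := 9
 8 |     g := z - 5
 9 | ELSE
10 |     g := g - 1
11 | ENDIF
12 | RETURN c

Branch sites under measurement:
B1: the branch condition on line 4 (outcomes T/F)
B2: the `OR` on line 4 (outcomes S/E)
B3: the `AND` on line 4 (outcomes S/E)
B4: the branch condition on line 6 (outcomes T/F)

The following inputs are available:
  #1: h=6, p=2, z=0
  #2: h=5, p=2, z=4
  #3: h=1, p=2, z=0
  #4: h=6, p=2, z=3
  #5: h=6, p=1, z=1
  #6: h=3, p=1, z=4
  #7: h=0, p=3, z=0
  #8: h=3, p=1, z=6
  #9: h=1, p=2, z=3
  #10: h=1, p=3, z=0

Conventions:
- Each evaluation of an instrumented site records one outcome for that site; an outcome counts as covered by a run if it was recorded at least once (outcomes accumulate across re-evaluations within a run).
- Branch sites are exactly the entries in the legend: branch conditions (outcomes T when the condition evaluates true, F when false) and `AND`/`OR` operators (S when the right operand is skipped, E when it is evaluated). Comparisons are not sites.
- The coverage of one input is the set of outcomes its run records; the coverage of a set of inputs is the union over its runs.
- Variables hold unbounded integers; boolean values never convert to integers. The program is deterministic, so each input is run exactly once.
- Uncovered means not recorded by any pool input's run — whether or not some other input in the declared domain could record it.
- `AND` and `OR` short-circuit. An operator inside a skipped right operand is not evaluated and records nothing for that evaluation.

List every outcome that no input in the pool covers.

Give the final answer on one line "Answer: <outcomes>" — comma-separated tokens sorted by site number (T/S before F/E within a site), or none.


input #1, h=6, p=2, z=0: events B2->S, B1->T; outcomes B1=T, B2=S
input #2, h=5, p=2, z=4: events B2->E, B3->S, B1->F, B4->T; outcomes B1=F, B2=E, B3=S, B4=T
input #3, h=1, p=2, z=0: events B2->S, B1->T; outcomes B1=T, B2=S
input #4, h=6, p=2, z=3: events B2->E, B3->E, B1->F, B4->T; outcomes B1=F, B2=E, B3=E, B4=T
input #5, h=6, p=1, z=1: events B2->S, B1->T; outcomes B1=T, B2=S
input #6, h=3, p=1, z=4: events B2->E, B3->E, B1->T; outcomes B1=T, B2=E, B3=E
input #7, h=0, p=3, z=0: events B2->S, B1->T; outcomes B1=T, B2=S
input #8, h=3, p=1, z=6: events B2->E, B3->E, B1->F, B4->T; outcomes B1=F, B2=E, B3=E, B4=T
input #9, h=1, p=2, z=3: events B2->E, B3->E, B1->F, B4->T; outcomes B1=F, B2=E, B3=E, B4=T
input #10, h=1, p=3, z=0: events B2->S, B1->T; outcomes B1=T, B2=S
union over the pool: B1=T, B1=F, B2=S, B2=E, B3=S, B3=E, B4=T
uncovered (1 of 8): B4=F
Answer: B4=F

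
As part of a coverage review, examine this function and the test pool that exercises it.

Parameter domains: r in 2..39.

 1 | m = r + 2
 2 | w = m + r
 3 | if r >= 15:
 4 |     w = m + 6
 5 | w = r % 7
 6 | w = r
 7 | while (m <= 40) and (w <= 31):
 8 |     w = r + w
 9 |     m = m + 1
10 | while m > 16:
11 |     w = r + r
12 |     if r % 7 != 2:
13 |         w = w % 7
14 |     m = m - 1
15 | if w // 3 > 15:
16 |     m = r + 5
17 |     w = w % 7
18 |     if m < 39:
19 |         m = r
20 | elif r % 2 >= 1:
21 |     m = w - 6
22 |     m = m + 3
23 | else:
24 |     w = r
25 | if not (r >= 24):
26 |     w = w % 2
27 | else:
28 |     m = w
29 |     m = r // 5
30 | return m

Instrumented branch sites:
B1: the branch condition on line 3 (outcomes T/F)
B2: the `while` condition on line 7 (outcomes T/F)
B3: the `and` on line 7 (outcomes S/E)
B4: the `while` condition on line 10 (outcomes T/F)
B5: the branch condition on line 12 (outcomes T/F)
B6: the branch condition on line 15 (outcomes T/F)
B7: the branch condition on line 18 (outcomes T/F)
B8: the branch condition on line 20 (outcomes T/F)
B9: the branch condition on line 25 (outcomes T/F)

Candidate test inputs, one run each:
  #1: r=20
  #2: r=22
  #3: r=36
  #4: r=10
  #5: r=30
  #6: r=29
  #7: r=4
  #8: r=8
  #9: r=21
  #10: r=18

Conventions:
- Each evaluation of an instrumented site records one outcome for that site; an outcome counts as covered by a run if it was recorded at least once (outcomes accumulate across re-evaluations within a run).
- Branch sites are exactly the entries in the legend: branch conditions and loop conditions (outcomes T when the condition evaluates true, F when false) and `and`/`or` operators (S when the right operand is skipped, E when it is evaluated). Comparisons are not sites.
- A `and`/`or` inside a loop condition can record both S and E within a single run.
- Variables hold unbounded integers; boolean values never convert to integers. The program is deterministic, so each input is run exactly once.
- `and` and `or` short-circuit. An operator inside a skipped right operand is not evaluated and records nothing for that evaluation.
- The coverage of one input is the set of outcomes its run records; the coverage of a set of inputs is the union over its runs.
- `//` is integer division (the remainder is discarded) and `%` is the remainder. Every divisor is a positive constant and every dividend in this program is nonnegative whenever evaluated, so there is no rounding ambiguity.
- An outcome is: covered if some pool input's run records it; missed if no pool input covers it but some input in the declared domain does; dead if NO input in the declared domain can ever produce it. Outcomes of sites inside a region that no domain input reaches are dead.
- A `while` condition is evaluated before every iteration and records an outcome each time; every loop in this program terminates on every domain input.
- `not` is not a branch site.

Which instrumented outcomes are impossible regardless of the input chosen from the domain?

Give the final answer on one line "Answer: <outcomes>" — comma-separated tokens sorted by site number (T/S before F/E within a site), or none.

exhaustive pass over the 38-input domain:
  reachable outcomes have witnesses, e.g. B1=T (e.g. r=15), B1=F (e.g. r=2), B2=T (e.g. r=2), B2=F (e.g. r=2)

Answer: none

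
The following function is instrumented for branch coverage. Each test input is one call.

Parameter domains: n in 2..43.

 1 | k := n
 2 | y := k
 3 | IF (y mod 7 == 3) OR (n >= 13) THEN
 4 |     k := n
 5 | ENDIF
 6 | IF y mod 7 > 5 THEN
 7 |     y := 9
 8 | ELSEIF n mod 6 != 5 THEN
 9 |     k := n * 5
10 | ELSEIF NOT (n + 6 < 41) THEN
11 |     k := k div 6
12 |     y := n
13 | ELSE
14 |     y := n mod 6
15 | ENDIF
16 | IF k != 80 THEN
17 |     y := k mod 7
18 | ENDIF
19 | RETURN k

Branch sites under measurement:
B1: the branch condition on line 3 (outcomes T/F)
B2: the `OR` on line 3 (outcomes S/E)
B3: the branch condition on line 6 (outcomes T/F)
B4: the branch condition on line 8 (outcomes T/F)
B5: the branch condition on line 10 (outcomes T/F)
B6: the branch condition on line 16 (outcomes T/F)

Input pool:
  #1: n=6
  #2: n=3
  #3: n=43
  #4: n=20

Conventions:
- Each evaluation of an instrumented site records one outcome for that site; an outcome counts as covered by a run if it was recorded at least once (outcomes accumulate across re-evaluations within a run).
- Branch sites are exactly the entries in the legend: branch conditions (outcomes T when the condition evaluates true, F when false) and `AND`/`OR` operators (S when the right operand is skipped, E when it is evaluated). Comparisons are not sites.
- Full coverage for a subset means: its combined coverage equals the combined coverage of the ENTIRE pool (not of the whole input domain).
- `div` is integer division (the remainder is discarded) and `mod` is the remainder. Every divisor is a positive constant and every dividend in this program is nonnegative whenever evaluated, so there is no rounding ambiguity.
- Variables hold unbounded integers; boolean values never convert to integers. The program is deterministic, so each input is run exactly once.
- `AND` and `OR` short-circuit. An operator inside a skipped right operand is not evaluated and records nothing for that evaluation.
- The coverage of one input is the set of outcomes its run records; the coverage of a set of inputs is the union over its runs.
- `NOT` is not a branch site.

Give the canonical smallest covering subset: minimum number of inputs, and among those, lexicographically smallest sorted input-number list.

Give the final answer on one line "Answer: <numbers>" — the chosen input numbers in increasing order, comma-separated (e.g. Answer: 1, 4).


input #1, n=6: outcomes B1=F, B2=E, B3=T, B6=T
input #2, n=3: outcomes B1=T, B2=S, B3=F, B4=T, B6=T
input #3, n=43: outcomes B1=T, B2=E, B3=F, B4=T, B6=T
input #4, n=20: outcomes B1=T, B2=E, B3=T, B6=T
union over all inputs: B1=T, B1=F, B2=S, B2=E, B3=T, B3=F, B4=T, B6=T (8 outcomes)
checked all size-1 subsets: none covers 8 outcomes (max 5/8)
the canonical winner is {1, 2}: size 2, full 8-outcome coverage, earliest index list among size-2 covers
Answer: 1, 2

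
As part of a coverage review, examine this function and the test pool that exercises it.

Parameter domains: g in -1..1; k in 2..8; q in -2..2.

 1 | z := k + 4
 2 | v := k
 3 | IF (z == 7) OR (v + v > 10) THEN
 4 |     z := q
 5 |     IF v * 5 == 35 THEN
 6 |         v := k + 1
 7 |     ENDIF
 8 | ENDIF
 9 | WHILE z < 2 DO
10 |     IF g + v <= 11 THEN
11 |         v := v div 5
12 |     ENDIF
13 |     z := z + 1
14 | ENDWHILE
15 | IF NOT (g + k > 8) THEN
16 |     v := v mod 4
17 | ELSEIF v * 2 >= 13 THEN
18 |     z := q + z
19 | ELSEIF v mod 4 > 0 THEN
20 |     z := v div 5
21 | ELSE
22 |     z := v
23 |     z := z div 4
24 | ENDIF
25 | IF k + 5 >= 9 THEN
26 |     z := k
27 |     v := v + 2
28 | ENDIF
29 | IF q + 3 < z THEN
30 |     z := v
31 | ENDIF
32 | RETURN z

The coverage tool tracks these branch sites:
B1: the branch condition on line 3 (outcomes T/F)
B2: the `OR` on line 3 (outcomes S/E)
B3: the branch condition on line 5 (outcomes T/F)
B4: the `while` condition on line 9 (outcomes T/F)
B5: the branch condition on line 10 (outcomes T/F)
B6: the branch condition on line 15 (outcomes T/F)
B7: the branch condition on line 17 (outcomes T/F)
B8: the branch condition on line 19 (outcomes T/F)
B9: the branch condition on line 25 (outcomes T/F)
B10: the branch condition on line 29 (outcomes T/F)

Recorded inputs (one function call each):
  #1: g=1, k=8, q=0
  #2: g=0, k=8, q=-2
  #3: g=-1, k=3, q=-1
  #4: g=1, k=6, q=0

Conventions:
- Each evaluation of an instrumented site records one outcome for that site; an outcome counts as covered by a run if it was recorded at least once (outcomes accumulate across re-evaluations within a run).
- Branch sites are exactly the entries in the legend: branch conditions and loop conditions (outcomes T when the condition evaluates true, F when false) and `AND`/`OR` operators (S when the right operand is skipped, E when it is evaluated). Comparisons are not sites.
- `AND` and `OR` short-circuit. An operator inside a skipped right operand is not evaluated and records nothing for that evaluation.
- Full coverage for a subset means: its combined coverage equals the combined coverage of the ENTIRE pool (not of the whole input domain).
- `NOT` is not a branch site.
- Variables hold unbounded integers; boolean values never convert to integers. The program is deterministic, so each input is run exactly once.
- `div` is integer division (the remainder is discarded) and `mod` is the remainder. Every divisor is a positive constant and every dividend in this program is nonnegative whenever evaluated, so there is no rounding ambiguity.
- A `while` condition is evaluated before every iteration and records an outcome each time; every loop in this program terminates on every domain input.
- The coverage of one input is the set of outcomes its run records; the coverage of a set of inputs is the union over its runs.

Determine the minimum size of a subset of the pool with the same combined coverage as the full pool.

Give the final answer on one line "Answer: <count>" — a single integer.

run #1 (g=1, k=8, q=0) runs B2->E, B1->T, B3->F, B4->T, B5->T, B4->T, B5->T, B4->F, B6->F, B7->F, B8->F, B9->T, B10->T; records B1=T, B2=E, B3=F, B4=T, B4=F, B5=T, B6=F, B7=F, B8=F, B9=T, B10=T
run #2 (g=0, k=8, q=-2) runs B2->E, B1->T, B3->F, B4->T, B5->T, B4->T, B5->T, B4->T, B5->T, B4->T, B5->T, B4->F, B6->T, B9->T, ...; records B1=T, B2=E, B3=F, B4=T, B4=F, B5=T, B6=T, B9=T, B10=T
run #3 (g=-1, k=3, q=-1) runs B2->S, B1->T, B3->F, B4->T, B5->T, B4->T, B5->T, B4->T, B5->T, B4->F, B6->T, B9->F, B10->F; records B1=T, B2=S, B3=F, B4=T, B4=F, B5=T, B6=T, B9=F, B10=F
run #4 (g=1, k=6, q=0) runs B2->E, B1->T, B3->F, B4->T, B5->T, B4->T, B5->T, B4->F, B6->T, B9->T, B10->T; records B1=T, B2=E, B3=F, B4=T, B4=F, B5=T, B6=T, B9=T, B10=T
pool-wide coverage (15 outcomes): B1=T, B2=S, B2=E, B3=F, B4=T, B4=F, B5=T, B6=T, B6=F, B7=F, B8=F, B9=T, B9=F, B10=T, B10=F
size 1 is not enough: best union over all size-1 subsets is 11/15
the canonical winner is {1, 3}: size 2, full 15-outcome coverage, earliest index list among size-2 covers

Answer: 2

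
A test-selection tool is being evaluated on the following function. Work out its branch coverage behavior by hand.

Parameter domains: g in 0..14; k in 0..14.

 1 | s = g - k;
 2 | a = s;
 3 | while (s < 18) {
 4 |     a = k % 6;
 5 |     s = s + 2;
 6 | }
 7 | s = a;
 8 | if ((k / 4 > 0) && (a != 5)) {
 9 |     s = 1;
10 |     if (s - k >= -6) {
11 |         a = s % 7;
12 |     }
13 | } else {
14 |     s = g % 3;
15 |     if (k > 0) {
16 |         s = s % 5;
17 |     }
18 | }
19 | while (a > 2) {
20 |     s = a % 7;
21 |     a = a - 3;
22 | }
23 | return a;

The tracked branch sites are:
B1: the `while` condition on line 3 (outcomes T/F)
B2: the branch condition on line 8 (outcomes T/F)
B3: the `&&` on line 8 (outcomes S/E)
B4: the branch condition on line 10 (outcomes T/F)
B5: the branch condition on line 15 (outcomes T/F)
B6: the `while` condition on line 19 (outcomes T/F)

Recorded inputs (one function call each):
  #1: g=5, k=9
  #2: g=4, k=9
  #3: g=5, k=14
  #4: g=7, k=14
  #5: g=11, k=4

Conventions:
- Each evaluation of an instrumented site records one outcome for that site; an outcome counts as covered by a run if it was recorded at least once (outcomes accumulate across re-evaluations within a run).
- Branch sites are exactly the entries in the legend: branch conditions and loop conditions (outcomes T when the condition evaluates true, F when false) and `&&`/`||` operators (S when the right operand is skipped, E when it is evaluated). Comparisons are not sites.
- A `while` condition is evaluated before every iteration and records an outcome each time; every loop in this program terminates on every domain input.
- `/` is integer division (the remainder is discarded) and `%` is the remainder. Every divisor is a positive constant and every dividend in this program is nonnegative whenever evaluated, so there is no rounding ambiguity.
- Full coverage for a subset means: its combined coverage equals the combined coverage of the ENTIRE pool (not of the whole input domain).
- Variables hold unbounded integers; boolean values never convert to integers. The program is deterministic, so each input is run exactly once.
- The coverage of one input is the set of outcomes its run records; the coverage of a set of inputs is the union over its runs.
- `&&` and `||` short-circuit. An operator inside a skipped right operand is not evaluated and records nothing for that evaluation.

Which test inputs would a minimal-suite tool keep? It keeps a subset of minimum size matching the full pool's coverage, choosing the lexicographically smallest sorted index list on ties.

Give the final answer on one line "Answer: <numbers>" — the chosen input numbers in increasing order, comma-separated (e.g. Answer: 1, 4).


#1 (g=5, k=9) -> B1->T, B1->T, B1->T, B1->T, B1->T, B1->T, B1->T, B1->T, B1->T, B1->T, B1->T, B1->F, B3->E, B2->T, ...; covered: B1=T, B1=F, B2=T, B3=E, B4=F, B6=T, B6=F
#2 (g=4, k=9) -> B1->T, B1->T, B1->T, B1->T, B1->T, B1->T, B1->T, B1->T, B1->T, B1->T, B1->T, B1->T, B1->F, B3->E, ...; covered: B1=T, B1=F, B2=T, B3=E, B4=F, B6=T, B6=F
#3 (g=5, k=14) -> B1->T, B1->T, B1->T, B1->T, B1->T, B1->T, B1->T, B1->T, B1->T, B1->T, B1->T, B1->T, B1->T, B1->T, ...; covered: B1=T, B1=F, B2=T, B3=E, B4=F, B6=F
#4 (g=7, k=14) -> B1->T, B1->T, B1->T, B1->T, B1->T, B1->T, B1->T, B1->T, B1->T, B1->T, B1->T, B1->T, B1->T, B1->F, ...; covered: B1=T, B1=F, B2=T, B3=E, B4=F, B6=F
#5 (g=11, k=4) -> B1->T, B1->T, B1->T, B1->T, B1->T, B1->T, B1->F, B3->E, B2->T, B4->T, B6->F; covered: B1=T, B1=F, B2=T, B3=E, B4=T, B6=F
union over all inputs: B1=T, B1=F, B2=T, B3=E, B4=T, B4=F, B6=T, B6=F (8 outcomes)
checked all size-1 subsets: none covers 8 outcomes (max 7/8)
size 2: inputs {1, 5} cover all 8 outcomes, and no lexicographically smaller subset of this size does
Answer: 1, 5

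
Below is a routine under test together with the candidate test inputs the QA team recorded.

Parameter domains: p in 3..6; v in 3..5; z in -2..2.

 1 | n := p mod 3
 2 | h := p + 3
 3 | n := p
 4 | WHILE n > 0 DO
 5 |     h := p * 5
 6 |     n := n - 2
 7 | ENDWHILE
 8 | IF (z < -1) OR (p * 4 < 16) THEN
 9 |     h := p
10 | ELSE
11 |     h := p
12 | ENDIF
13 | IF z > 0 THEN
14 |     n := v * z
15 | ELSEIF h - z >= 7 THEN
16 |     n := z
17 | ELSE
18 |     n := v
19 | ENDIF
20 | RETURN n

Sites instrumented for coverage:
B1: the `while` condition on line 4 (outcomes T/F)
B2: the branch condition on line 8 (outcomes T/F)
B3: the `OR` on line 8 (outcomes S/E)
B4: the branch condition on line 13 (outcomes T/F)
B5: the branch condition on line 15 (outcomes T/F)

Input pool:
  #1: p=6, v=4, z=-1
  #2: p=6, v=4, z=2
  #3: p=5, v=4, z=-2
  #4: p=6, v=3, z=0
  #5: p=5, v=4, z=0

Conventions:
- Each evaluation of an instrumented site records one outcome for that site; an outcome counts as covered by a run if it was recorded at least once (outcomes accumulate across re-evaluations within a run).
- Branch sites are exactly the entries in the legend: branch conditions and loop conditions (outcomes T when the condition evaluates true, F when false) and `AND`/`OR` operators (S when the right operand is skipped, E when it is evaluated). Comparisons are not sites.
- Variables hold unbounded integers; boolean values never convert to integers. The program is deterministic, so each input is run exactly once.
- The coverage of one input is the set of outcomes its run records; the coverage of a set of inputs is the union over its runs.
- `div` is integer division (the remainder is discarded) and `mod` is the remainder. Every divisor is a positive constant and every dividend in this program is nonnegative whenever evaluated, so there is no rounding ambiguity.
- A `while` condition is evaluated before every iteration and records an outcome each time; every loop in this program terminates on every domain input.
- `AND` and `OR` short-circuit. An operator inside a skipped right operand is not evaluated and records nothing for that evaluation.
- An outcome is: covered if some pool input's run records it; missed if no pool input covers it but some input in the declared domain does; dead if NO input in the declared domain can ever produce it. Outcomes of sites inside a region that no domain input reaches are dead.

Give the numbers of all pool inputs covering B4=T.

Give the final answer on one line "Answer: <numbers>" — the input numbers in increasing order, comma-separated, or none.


input #1 (p=6, v=4, z=-1): does not record B4=T
input #2 (p=6, v=4, z=2): records B4=T
input #3 (p=5, v=4, z=-2): does not record B4=T
input #4 (p=6, v=3, z=0): does not record B4=T
input #5 (p=5, v=4, z=0): does not record B4=T
Answer: 2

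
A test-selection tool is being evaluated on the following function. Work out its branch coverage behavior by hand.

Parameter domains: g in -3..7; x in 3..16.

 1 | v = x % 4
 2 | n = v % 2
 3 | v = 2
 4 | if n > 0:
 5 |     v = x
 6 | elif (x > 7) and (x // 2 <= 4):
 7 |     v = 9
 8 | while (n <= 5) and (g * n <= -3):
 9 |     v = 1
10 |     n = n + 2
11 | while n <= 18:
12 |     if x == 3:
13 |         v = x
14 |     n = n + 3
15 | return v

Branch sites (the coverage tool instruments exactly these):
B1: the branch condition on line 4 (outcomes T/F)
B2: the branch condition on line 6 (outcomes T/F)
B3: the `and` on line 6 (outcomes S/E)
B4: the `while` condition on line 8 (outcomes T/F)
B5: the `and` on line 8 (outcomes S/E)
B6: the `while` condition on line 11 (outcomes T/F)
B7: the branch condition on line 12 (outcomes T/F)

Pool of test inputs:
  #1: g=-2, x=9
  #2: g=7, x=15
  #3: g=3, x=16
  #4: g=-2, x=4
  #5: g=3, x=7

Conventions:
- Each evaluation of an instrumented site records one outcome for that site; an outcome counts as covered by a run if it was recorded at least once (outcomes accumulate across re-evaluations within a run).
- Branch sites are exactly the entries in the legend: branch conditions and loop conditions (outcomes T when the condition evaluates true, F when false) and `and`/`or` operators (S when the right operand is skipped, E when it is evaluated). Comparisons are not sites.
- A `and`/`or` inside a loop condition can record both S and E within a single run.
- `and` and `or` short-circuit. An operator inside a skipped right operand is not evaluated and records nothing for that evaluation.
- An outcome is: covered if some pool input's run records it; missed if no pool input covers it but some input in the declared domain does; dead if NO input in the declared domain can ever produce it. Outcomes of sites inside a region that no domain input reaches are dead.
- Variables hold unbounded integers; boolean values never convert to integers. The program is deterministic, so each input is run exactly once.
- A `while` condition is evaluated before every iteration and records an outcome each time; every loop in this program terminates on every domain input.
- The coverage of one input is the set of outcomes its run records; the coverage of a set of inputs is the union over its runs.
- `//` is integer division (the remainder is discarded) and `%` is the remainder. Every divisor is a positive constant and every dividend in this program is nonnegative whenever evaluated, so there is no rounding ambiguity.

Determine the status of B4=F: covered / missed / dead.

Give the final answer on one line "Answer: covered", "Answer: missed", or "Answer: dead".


B4=F is recorded by pool input(s) 1, 2, 3, 4, 5 -> covered
Answer: covered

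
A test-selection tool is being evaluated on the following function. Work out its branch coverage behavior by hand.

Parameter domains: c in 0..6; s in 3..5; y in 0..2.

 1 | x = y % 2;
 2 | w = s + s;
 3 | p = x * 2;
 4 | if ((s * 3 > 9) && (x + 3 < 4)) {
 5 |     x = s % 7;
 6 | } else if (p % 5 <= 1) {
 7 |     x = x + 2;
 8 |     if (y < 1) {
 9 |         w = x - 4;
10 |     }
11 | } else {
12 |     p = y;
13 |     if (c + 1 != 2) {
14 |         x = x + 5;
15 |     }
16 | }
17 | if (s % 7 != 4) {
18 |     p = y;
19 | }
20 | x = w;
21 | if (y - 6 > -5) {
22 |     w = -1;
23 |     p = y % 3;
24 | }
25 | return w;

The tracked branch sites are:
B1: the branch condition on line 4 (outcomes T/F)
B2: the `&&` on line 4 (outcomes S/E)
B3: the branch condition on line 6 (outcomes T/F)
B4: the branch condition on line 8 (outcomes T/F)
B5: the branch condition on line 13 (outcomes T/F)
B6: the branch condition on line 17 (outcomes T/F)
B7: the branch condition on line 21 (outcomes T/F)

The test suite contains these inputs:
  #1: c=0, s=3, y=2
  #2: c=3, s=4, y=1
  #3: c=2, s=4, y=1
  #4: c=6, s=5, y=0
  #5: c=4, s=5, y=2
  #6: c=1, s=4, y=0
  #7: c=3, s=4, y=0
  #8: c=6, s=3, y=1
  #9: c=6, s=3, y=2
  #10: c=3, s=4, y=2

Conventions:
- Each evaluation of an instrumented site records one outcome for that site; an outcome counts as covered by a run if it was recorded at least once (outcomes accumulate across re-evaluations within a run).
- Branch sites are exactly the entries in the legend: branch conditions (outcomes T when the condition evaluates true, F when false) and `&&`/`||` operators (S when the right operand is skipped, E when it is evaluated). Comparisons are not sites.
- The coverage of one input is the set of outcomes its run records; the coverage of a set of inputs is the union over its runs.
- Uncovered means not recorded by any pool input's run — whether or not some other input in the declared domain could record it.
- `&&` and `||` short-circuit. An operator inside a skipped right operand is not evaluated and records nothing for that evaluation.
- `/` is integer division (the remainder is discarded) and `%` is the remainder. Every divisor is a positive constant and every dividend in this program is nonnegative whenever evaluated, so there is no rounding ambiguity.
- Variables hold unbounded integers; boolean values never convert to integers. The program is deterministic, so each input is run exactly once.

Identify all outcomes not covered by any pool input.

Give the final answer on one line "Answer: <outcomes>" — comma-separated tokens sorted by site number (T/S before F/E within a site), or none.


test 1 (c=0, s=3, y=2) fires B2->S, B1->F, B3->T, B4->F, B6->T, B7->T; hits B1=F, B2=S, B3=T, B4=F, B6=T, B7=T
test 2 (c=3, s=4, y=1) fires B2->E, B1->F, B3->F, B5->T, B6->F, B7->F; hits B1=F, B2=E, B3=F, B5=T, B6=F, B7=F
test 3 (c=2, s=4, y=1) fires B2->E, B1->F, B3->F, B5->T, B6->F, B7->F; hits B1=F, B2=E, B3=F, B5=T, B6=F, B7=F
test 4 (c=6, s=5, y=0) fires B2->E, B1->T, B6->T, B7->F; hits B1=T, B2=E, B6=T, B7=F
test 5 (c=4, s=5, y=2) fires B2->E, B1->T, B6->T, B7->T; hits B1=T, B2=E, B6=T, B7=T
test 6 (c=1, s=4, y=0) fires B2->E, B1->T, B6->F, B7->F; hits B1=T, B2=E, B6=F, B7=F
test 7 (c=3, s=4, y=0) fires B2->E, B1->T, B6->F, B7->F; hits B1=T, B2=E, B6=F, B7=F
test 8 (c=6, s=3, y=1) fires B2->S, B1->F, B3->F, B5->T, B6->T, B7->F; hits B1=F, B2=S, B3=F, B5=T, B6=T, B7=F
test 9 (c=6, s=3, y=2) fires B2->S, B1->F, B3->T, B4->F, B6->T, B7->T; hits B1=F, B2=S, B3=T, B4=F, B6=T, B7=T
test 10 (c=3, s=4, y=2) fires B2->E, B1->T, B6->F, B7->T; hits B1=T, B2=E, B6=F, B7=T
union over the pool: B1=T, B1=F, B2=S, B2=E, B3=T, B3=F, B4=F, B5=T, B6=T, B6=F, B7=T, B7=F
uncovered (2 of 14): B4=T, B5=F
Answer: B4=T, B5=F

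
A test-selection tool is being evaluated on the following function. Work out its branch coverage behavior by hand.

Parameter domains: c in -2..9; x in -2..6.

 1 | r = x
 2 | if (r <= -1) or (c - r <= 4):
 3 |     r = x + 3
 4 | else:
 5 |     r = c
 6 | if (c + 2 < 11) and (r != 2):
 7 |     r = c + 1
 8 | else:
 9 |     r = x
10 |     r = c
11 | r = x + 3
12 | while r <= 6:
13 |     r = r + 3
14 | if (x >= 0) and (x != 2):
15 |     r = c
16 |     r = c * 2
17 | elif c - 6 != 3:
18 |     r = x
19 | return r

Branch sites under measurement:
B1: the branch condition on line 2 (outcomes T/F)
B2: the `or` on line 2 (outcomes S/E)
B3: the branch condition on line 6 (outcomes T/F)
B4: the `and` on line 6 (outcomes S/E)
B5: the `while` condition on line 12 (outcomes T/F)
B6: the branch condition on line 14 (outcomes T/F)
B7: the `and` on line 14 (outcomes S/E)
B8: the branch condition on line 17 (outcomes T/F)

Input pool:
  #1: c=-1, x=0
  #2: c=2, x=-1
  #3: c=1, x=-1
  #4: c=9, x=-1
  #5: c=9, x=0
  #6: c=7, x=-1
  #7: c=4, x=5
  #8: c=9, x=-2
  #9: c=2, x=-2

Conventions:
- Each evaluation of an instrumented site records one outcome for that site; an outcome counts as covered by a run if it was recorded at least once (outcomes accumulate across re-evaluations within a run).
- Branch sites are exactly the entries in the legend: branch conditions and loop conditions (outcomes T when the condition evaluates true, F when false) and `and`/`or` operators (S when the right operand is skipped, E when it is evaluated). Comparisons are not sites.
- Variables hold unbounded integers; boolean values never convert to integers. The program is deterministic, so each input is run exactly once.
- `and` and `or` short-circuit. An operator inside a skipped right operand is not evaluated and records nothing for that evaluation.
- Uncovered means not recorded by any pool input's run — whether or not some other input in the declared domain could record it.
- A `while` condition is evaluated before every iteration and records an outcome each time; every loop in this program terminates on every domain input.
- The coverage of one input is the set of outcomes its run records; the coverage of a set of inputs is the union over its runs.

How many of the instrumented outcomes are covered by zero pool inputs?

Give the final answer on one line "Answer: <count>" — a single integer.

run #1 (c=-1, x=0) runs B2->E, B1->T, B4->E, B3->T, B5->T, B5->T, B5->F, B7->E, B6->T; records B1=T, B2=E, B3=T, B4=E, B5=T, B5=F, B6=T, B7=E
run #2 (c=2, x=-1) runs B2->S, B1->T, B4->E, B3->F, B5->T, B5->T, B5->F, B7->S, B6->F, B8->T; records B1=T, B2=S, B3=F, B4=E, B5=T, B5=F, B6=F, B7=S, B8=T
run #3 (c=1, x=-1) runs B2->S, B1->T, B4->E, B3->F, B5->T, B5->T, B5->F, B7->S, B6->F, B8->T; records B1=T, B2=S, B3=F, B4=E, B5=T, B5=F, B6=F, B7=S, B8=T
run #4 (c=9, x=-1) runs B2->S, B1->T, B4->S, B3->F, B5->T, B5->T, B5->F, B7->S, B6->F, B8->F; records B1=T, B2=S, B3=F, B4=S, B5=T, B5=F, B6=F, B7=S, B8=F
run #5 (c=9, x=0) runs B2->E, B1->F, B4->S, B3->F, B5->T, B5->T, B5->F, B7->E, B6->T; records B1=F, B2=E, B3=F, B4=S, B5=T, B5=F, B6=T, B7=E
run #6 (c=7, x=-1) runs B2->S, B1->T, B4->E, B3->F, B5->T, B5->T, B5->F, B7->S, B6->F, B8->T; records B1=T, B2=S, B3=F, B4=E, B5=T, B5=F, B6=F, B7=S, B8=T
run #7 (c=4, x=5) runs B2->E, B1->T, B4->E, B3->T, B5->F, B7->E, B6->T; records B1=T, B2=E, B3=T, B4=E, B5=F, B6=T, B7=E
run #8 (c=9, x=-2) runs B2->S, B1->T, B4->S, B3->F, B5->T, B5->T, B5->F, B7->S, B6->F, B8->F; records B1=T, B2=S, B3=F, B4=S, B5=T, B5=F, B6=F, B7=S, B8=F
run #9 (c=2, x=-2) runs B2->S, B1->T, B4->E, B3->T, B5->T, B5->T, B5->F, B7->S, B6->F, B8->T; records B1=T, B2=S, B3=T, B4=E, B5=T, B5=F, B6=F, B7=S, B8=T
union over the pool: B1=T, B1=F, B2=S, B2=E, B3=T, B3=F, B4=S, B4=E, B5=T, B5=F, B6=T, B6=F, B7=S, B7=E, B8=T, B8=F
uncovered (0 of 16): none

Answer: 0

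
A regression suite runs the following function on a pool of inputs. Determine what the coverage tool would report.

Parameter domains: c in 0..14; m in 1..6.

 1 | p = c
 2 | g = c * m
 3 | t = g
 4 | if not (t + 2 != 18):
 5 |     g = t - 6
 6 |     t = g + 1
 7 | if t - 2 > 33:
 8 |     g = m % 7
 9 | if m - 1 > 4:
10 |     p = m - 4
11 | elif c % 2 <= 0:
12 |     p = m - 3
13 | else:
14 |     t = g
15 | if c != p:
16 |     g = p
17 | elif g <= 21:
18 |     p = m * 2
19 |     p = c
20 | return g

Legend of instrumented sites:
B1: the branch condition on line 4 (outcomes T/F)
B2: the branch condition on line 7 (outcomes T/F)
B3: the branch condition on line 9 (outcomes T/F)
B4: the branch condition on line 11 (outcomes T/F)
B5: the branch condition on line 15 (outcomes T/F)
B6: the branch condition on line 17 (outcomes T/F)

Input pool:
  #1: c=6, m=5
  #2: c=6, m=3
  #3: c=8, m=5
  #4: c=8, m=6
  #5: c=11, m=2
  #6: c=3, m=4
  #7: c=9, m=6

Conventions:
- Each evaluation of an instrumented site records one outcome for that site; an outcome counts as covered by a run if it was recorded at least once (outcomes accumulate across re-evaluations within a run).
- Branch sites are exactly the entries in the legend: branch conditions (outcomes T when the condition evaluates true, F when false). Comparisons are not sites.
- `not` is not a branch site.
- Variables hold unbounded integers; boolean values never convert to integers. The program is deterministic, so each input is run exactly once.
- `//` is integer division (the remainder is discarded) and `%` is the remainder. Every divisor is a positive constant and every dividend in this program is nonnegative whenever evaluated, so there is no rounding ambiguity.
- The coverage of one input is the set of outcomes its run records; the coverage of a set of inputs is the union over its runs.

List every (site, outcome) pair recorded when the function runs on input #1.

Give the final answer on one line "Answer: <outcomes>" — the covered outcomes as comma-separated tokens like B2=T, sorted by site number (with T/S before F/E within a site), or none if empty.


Running input #1 (c=6, m=5), event by event:
  B1->F, B2->F, B3->F, B4->T, B5->T
distinct outcomes covered: B1=F, B2=F, B3=F, B4=T, B5=T
Answer: B1=F, B2=F, B3=F, B4=T, B5=T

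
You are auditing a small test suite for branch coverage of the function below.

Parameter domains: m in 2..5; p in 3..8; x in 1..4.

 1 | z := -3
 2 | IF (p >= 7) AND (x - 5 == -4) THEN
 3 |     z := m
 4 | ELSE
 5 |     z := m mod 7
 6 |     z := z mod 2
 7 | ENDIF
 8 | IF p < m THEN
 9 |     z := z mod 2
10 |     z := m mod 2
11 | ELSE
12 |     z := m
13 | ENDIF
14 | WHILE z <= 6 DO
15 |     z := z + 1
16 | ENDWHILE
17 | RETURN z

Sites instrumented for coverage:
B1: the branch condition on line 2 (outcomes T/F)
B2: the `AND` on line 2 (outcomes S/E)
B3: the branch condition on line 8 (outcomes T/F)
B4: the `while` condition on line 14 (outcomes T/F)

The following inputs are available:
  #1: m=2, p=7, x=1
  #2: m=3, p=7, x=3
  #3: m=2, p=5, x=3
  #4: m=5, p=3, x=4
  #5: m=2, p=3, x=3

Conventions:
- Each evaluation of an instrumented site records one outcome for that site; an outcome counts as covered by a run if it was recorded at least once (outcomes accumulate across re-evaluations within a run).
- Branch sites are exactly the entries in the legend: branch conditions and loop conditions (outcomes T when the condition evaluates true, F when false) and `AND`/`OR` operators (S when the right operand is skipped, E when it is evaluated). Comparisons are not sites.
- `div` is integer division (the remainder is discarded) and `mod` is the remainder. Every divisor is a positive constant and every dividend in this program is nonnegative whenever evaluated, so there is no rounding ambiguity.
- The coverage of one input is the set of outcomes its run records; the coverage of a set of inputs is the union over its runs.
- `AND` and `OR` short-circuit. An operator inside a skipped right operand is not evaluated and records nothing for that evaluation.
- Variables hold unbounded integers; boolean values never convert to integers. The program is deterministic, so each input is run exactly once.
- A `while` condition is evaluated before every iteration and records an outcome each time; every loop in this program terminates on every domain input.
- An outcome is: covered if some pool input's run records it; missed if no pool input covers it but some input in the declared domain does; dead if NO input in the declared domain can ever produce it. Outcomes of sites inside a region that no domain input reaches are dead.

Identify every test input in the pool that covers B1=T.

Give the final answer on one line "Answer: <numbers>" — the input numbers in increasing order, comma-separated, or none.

input #1 (m=2, p=7, x=1): hits B1=T
input #2 (m=3, p=7, x=3): never hits B1=T
input #3 (m=2, p=5, x=3): never hits B1=T
input #4 (m=5, p=3, x=4): never hits B1=T
input #5 (m=2, p=3, x=3): never hits B1=T

Answer: 1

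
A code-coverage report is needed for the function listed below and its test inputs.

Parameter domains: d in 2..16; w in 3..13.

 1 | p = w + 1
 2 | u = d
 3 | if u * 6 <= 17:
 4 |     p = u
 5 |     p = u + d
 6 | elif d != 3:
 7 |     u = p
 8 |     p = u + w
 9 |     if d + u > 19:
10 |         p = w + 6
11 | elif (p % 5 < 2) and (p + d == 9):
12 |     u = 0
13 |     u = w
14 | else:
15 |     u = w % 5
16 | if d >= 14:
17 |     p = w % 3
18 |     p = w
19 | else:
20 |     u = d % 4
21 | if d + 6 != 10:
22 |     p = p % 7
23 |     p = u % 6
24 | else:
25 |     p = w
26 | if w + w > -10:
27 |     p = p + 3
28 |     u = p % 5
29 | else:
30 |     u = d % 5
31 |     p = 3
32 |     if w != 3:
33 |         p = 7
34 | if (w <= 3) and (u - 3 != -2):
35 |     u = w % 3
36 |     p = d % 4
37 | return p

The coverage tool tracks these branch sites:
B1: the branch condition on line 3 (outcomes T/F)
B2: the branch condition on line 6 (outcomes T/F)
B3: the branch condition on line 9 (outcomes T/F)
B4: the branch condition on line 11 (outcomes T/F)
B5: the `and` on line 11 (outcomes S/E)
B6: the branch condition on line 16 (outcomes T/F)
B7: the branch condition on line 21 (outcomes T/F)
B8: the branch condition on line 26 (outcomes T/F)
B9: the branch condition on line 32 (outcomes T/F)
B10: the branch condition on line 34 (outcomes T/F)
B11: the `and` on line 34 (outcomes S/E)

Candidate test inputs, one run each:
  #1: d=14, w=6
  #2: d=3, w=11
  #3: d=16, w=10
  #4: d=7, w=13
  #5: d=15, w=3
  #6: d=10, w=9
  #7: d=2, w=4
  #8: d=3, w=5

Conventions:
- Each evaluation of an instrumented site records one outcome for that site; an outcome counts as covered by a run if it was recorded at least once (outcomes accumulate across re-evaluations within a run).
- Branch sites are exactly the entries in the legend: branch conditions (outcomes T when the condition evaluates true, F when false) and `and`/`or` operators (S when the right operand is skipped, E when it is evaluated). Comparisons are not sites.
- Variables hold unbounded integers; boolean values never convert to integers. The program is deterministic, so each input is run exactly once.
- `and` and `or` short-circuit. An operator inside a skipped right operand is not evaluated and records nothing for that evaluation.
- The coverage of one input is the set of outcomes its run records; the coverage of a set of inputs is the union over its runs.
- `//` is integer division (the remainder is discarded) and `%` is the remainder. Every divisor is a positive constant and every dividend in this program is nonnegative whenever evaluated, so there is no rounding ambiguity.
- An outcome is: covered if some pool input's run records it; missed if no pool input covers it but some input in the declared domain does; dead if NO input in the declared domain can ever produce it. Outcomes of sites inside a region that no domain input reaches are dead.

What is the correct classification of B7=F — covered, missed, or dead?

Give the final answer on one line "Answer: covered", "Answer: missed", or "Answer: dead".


no pool input records B7=F
but domain input (d=4, w=3) does record it -> reachable, so missed
Answer: missed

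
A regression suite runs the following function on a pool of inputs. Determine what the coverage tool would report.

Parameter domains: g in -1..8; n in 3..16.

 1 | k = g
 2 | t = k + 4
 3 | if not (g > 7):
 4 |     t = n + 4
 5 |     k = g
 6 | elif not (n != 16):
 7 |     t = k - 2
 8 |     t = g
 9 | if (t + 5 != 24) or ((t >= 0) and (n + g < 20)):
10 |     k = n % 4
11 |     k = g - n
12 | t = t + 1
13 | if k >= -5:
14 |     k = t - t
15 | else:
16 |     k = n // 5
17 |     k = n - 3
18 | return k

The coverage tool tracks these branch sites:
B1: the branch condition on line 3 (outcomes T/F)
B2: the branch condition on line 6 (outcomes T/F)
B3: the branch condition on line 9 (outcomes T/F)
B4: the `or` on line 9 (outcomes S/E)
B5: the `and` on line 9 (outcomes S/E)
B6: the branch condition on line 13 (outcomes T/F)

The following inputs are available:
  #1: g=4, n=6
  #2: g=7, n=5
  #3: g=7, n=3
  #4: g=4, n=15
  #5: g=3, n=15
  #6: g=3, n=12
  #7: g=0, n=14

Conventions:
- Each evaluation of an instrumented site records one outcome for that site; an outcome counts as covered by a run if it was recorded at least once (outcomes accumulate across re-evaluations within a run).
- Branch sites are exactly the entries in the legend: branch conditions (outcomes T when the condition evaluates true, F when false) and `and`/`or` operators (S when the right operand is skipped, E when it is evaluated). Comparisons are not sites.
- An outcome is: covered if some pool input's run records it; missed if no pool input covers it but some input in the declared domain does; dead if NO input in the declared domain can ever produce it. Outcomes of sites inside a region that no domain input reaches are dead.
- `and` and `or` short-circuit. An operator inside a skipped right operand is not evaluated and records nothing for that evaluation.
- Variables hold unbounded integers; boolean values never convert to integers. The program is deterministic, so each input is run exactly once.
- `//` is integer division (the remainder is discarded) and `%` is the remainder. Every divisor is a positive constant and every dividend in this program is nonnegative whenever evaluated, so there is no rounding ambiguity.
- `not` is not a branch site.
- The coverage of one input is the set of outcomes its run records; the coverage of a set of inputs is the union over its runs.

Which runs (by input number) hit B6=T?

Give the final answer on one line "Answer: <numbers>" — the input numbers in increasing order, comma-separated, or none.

input #1 (g=4, n=6): records B6=T
input #2 (g=7, n=5): records B6=T
input #3 (g=7, n=3): records B6=T
input #4 (g=4, n=15): does not record B6=T
input #5 (g=3, n=15): does not record B6=T
input #6 (g=3, n=12): does not record B6=T
input #7 (g=0, n=14): does not record B6=T

Answer: 1, 2, 3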